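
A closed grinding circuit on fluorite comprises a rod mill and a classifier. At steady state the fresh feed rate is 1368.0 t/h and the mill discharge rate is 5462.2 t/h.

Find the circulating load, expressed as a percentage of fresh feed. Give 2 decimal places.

CL = 299.28 %

Mill node: discharge = fresh + recycle.
R = M − F = 5462.2 − 1368.0 = 4094.2 t/h
CL = 100·R/F = 100·4094.2/1368.0 = 299.28 %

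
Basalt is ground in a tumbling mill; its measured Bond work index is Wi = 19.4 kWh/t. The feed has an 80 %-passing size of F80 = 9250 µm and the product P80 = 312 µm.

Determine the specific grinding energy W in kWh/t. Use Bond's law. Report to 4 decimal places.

W = 10·Wi·[P80^(−½) − F80^(−½)]
1/√312 = 0.056614;  1/√9250 = 0.010398
W = 10·19.4·(0.056614 − 0.010398) = 8.9660 kWh/t

W = 8.9660 kWh/t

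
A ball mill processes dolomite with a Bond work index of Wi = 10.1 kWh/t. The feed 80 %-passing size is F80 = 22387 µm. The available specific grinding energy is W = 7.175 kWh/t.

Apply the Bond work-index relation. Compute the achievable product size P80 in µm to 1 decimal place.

Bond:  W = 10 Wi (1/√P − 1/√F)
P80^(−½) = W/(10 Wi) + F80^(−½)
  = 7.1750/(10·10.1) + 1/√22387 = 0.071040 + 0.006683 = 0.077723
P80 = (1/0.077723)² = 12.8662² = 165.54 µm

P80 = 165.5 µm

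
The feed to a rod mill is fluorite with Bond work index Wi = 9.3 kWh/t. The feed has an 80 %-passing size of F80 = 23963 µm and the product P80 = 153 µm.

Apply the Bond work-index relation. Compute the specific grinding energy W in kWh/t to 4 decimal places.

W = 10·Wi·[P80^(−½) − F80^(−½)]
1/√153 = 0.080845;  1/√23963 = 0.006460
W = 10·9.3·(0.080845 − 0.006460) = 6.9178 kWh/t

W = 6.9178 kWh/t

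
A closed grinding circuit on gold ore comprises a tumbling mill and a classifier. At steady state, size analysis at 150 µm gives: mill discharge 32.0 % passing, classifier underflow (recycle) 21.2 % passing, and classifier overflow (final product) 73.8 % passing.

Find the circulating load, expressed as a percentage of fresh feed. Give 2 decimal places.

CL = 387.04 %

Classifier node, passing 150 µm:
Fd + Rd = Ru + Fo ⇒ R/F = (o−d)/(d−u)
r = (73.8 − 32.0)/(32.0 − 21.2) = 41.8/10.8 = 3.8704
CL = 100·r = 387.04 %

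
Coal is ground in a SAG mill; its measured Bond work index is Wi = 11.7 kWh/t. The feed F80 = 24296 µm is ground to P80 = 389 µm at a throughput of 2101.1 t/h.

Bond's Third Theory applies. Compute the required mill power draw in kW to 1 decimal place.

Bond:  W = 10 Wi (1/√P − 1/√F)
W = 10·11.7·(1/√389 − 1/√24296) = 10·11.7·(0.044286) = 5.1815 kWh/t
P_mill = W·ṁ = 5.1815·2101.1 = 10886.9 kW

P = 10886.9 kW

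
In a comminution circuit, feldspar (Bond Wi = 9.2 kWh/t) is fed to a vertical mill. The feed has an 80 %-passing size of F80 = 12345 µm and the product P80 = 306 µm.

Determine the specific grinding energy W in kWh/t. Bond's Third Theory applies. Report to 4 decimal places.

W = 4.4313 kWh/t

W = 10·Wi·(P80^(-½) − F80^(-½))
1/√306 = 0.057166;  1/√12345 = 0.009000
W = 10·9.2·(0.057166 − 0.009000) = 4.4313 kWh/t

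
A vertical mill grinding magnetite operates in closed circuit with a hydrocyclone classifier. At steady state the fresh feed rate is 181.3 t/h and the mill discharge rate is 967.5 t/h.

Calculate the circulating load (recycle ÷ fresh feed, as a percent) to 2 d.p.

CL = 433.65 %

Steady state: M = F + R.
R = M − F = 967.5 − 181.3 = 786.2 t/h
CL = 100·R/F = 100·786.2/181.3 = 433.65 %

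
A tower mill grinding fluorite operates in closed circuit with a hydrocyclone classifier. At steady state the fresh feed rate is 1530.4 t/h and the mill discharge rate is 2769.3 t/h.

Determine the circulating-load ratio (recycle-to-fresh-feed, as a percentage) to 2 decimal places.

CL = 80.95 %

Mill node: discharge = fresh + recycle.
R = M − F = 2769.3 − 1530.4 = 1238.9 t/h
CL = 100·R/F = 100·1238.9/1530.4 = 80.95 %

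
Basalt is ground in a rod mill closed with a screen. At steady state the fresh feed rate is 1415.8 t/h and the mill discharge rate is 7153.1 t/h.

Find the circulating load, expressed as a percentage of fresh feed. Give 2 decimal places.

CL = 405.23 %

M = F + R at steady state, so:
R = M − F = 7153.1 − 1415.8 = 5737.3 t/h
CL = 100·R/F = 100·5737.3/1415.8 = 405.23 %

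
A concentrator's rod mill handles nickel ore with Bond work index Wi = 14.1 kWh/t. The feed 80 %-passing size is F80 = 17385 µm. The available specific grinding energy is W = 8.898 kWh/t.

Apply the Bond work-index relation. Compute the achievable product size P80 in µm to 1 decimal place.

W_Bond = 10·Wi·(1/√P₈₀ − 1/√F₈₀)
⇒ 1/√P80 = W/(10·Wi) + 1/√F80
  = 8.8980/(10·14.1) + 1/√17385 = 0.063106 + 0.007584 = 0.070691
P80 = (1/0.070691)² = 14.1461² = 200.11 µm

P80 = 200.1 µm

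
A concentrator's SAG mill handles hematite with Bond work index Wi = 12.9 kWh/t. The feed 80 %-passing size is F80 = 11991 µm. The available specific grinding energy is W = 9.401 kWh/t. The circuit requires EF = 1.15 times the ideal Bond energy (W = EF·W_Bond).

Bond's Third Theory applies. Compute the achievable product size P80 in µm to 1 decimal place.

Bond:  W = 10 Wi (1/√P − 1/√F)
W_Bond = W / EF = 9.401 / 1.15 = 8.1748 kWh/t
1/√P80 = 1/√F80 + W_Bond/(10·Wi)
  = 8.1748/(10·12.9) + 1/√11991 = 0.063370 + 0.009132 = 0.072503
P80 = (1/0.072503)² = 13.7926² = 190.24 µm

P80 = 190.2 µm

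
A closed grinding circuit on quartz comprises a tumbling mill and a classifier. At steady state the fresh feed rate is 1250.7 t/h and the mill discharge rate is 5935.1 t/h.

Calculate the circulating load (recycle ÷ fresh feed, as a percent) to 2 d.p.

CL = 374.54 %

Mill node: discharge = fresh + recycle.
R = M − F = 5935.1 − 1250.7 = 4684.4 t/h
CL = 100·R/F = 100·4684.4/1250.7 = 374.54 %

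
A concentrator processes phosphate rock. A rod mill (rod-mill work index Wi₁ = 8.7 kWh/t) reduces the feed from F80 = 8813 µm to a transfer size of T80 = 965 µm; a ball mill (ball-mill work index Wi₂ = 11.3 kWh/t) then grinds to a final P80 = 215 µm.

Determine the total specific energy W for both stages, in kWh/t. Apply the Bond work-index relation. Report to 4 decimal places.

Bond: W = 10·Wi·(1/√P80 − 1/√F80)
Stage 1 (8813→965 µm, Wi₁=8.7): W₁ = 10·8.7·(0.032191 − 0.010652) = 1.8739 kWh/t
Stage 2 (965→215 µm, Wi₂=11.3): W₂ = 10·11.3·(0.068199 − 0.032191) = 4.0689 kWh/t
W = W₁ + W₂ = 1.8739 + 4.0689 = 5.9428 kWh/t

W = 5.9428 kWh/t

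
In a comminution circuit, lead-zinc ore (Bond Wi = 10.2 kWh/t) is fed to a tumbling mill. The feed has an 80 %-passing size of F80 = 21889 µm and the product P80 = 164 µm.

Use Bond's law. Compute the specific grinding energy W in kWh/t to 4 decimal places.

Bond: W = 10·Wi·(1/√P80 − 1/√F80)
1/√164 = 0.078087;  1/√21889 = 0.006759
W = 10·10.2·(0.078087 − 0.006759) = 7.2754 kWh/t

W = 7.2754 kWh/t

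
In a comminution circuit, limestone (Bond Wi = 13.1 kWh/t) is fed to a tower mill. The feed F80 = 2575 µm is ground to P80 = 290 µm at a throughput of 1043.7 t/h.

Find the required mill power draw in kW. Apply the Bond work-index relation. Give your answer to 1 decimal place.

P = 5334.4 kW

Bond: W = 10·Wi·(1/√P80 − 1/√F80)
W = 10·13.1·(1/√290 − 1/√2575) = 10·13.1·(0.039015) = 5.1110 kWh/t
P_mill = W·ṁ = 5.1110·1043.7 = 5334.4 kW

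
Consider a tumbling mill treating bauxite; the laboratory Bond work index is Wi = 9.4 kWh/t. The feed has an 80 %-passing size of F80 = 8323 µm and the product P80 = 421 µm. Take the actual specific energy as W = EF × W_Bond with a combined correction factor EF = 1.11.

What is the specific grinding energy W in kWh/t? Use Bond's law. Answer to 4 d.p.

Bond: W = 10·Wi·(1/√P80 − 1/√F80)
1/√421 = 0.048737;  1/√8323 = 0.010961
W = 10·9.4·(0.048737 − 0.010961) = 3.5509 kWh/t
Apply correction: 3.5509 × 1.11 = 3.9415 kWh/t

W = 3.9415 kWh/t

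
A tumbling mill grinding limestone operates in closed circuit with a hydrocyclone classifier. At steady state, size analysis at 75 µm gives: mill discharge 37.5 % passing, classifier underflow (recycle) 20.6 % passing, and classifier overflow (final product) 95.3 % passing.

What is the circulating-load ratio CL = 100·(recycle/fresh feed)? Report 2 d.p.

Two-product formula at 75 µm:
r = (o − d)/(d − u)
r = (95.3 − 37.5)/(37.5 − 20.6) = 57.8/16.9 = 3.4201
CL = 100·r = 342.01 %

CL = 342.01 %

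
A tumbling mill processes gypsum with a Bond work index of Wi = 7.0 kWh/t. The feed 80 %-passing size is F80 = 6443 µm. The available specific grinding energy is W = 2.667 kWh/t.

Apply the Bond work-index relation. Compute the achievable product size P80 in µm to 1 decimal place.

P80 = 391.2 µm

W = 10 Wi (1/√P80 − 1/√F80)  [Bond]
⇒ 1/√P80 = W/(10·Wi) + 1/√F80
  = 2.6670/(10·7.0) + 1/√6443 = 0.038100 + 0.012458 = 0.050558
P80 = (1/0.050558)² = 19.7792² = 391.22 µm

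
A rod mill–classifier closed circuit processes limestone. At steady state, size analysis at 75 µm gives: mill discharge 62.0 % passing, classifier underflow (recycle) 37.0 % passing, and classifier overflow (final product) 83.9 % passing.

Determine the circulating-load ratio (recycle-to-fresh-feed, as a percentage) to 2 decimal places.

CL = 87.60 %

Classifier node, passing 75 µm:
Fd + Rd = Ru + Fo ⇒ R/F = (o−d)/(d−u)
r = (83.9 − 62.0)/(62.0 − 37.0) = 21.9/25.0 = 0.8760
CL = 100·r = 87.60 %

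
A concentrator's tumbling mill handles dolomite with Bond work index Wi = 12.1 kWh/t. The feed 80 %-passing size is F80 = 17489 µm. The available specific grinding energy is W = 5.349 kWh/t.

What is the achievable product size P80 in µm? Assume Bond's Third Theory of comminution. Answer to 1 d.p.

W = 10 Wi / √P80 − 10 Wi / √F80
1/√P80 = 1/√F80 + W/(10·Wi)
  = 5.3490/(10·12.1) + 1/√17489 = 0.044207 + 0.007562 = 0.051768
P80 = (1/0.051768)² = 19.3168² = 373.14 µm

P80 = 373.1 µm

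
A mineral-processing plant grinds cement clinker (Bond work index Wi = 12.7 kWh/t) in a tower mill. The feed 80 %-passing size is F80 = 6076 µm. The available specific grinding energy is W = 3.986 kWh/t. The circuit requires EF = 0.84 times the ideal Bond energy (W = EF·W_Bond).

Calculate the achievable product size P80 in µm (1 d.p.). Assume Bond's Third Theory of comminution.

Bond:  W = 10 Wi (1/√P − 1/√F)
W_Bond = W / EF = 3.986 / 0.84 = 4.7452 kWh/t
⇒ 1/√P80 = W_Bond/(10 Wi) + 1/√F80
  = 4.7452/(10·12.7) + 1/√6076 = 0.037364 + 0.012829 = 0.050193
P80 = (1/0.050193)² = 19.9231² = 396.93 µm

P80 = 396.9 µm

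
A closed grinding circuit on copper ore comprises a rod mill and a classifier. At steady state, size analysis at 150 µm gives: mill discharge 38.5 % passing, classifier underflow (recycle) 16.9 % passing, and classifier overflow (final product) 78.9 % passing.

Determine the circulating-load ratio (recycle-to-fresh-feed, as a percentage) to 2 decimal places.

Classifier node, passing 150 µm:
d + r·d = r·u + o → r(d−u) = o−d
r = (78.9 − 38.5)/(38.5 − 16.9) = 40.4/21.6 = 1.8704
CL = 100·r = 187.04 %

CL = 187.04 %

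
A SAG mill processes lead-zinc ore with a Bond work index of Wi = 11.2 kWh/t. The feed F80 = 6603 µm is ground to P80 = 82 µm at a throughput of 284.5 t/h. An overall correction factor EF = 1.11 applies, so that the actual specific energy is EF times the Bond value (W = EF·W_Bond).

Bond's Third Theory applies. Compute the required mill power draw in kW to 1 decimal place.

P = 3470.6 kW

W = 10·Wi·[P80^(−½) − F80^(−½)]
W = 10·11.2·(1/√82 − 1/√6603) = 10·11.2·(0.098125) = 10.9900 kWh/t
Corrected W = EF·W_Bond = 1.11·10.9900 = 12.1989 kWh/t
Power = W × throughput = 12.1989 kWh/t × 284.5 t/h = 3470.6 kW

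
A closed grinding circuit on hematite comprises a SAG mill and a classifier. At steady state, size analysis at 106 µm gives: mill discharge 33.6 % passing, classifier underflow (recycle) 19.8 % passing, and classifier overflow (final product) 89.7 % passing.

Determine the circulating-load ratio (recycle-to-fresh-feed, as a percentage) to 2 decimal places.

Let r = R/F. Size balance at 106 µm:
r = (o − d)/(d − u)
r = (89.7 − 33.6)/(33.6 − 19.8) = 56.1/13.8 = 4.0652
CL = 100·r = 406.52 %

CL = 406.52 %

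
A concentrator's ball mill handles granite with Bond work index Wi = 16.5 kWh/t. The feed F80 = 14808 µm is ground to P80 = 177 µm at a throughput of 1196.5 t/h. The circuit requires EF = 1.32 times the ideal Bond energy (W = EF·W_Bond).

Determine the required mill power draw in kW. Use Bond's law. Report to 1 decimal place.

P = 17446.2 kW

Bond: W = 10·Wi·(1/√P80 − 1/√F80)
W = 10·16.5·(1/√177 − 1/√14808) = 10·16.5·(0.066947) = 11.0462 kWh/t
W_actual = 1.32 × 11.0462 = 14.5810 kWh/t
Power = W × throughput = 14.5810 kWh/t × 1196.5 t/h = 17446.2 kW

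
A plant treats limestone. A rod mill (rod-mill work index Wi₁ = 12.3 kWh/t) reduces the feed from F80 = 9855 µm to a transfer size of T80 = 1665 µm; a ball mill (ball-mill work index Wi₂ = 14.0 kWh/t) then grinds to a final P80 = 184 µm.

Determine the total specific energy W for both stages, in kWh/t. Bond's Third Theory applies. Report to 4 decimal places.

Bond: W = 10·Wi·(1/√P80 − 1/√F80)
Stage 1 (9855→1665 µm, Wi₁=12.3): W₁ = 10·12.3·(0.024507 − 0.010073) = 1.7754 kWh/t
Stage 2 (1665→184 µm, Wi₂=14.0): W₂ = 10·14.0·(0.073721 − 0.024507) = 6.8899 kWh/t
W = W₁ + W₂ = 1.7754 + 6.8899 = 8.6653 kWh/t

W = 8.6653 kWh/t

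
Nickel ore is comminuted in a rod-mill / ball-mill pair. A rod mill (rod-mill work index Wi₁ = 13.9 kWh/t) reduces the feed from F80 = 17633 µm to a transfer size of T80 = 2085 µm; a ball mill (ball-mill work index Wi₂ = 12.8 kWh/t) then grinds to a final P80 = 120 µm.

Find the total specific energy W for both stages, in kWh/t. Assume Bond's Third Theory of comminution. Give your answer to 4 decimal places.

W = 10.8789 kWh/t

W = 10 Wi / √P80 − 10 Wi / √F80
Stage 1 (17633→2085 µm, Wi₁=13.9): W₁ = 10·13.9·(0.021900 − 0.007531) = 1.9973 kWh/t
Stage 2 (2085→120 µm, Wi₂=12.8): W₂ = 10·12.8·(0.091287 − 0.021900) = 8.8815 kWh/t
W = W₁ + W₂ = 1.9973 + 8.8815 = 10.8789 kWh/t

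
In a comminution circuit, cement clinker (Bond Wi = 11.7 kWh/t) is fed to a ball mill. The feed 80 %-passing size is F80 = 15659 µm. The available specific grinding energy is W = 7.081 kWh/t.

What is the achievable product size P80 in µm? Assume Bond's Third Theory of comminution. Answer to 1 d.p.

W = 10 Wi (1/√P80 − 1/√F80)  [Bond]
P80^(−½) = W/(10 Wi) + F80^(−½)
  = 7.0810/(10·11.7) + 1/√15659 = 0.060521 + 0.007991 = 0.068513
P80 = (1/0.068513)² = 14.5958² = 213.04 µm

P80 = 213.0 µm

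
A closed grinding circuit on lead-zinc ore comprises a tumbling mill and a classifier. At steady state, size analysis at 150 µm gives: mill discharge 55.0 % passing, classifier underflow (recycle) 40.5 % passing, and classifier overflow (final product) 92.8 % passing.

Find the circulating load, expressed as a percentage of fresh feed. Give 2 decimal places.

Let r = R/F. Size balance at 150 µm:
Fd + Rd = Ru + Fo ⇒ R/F = (o−d)/(d−u)
r = (92.8 − 55.0)/(55.0 − 40.5) = 37.8/14.5 = 2.6069
CL = 100·r = 260.69 %

CL = 260.69 %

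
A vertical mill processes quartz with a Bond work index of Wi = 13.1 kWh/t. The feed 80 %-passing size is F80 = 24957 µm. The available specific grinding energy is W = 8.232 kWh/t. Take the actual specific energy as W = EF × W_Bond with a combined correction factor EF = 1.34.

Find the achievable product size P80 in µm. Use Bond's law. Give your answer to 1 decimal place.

W = 10·Wi·[P80^(−½) − F80^(−½)]
W_Bond = W / EF = 8.232 / 1.34 = 6.1433 kWh/t
1/√P80 = 1/√F80 + W_Bond/(10·Wi)
  = 6.1433/(10·13.1) + 1/√24957 = 0.046895 + 0.006330 = 0.053225
P80 = (1/0.053225)² = 18.7881² = 352.99 µm

P80 = 353.0 µm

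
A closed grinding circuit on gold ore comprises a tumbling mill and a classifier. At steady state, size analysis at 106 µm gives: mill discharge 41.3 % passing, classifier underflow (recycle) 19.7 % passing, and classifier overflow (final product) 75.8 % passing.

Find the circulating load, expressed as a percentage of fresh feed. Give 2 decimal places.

CL = 159.72 %

Classifier node, passing 106 µm:
(1+r)·d = r·u + o ⇒ r = (o−d)/(d−u)
r = (75.8 − 41.3)/(41.3 − 19.7) = 34.5/21.6 = 1.5972
CL = 100·r = 159.72 %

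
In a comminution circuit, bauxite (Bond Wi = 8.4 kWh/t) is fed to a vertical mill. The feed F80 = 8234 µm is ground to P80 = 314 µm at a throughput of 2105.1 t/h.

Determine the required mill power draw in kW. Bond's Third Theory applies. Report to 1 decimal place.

P = 8030.3 kW

W_Bond = 10·Wi·(1/√P₈₀ − 1/√F₈₀)
W = 10·8.4·(1/√314 − 1/√8234) = 10·8.4·(0.045413) = 3.8147 kWh/t
Power = W × throughput = 3.8147 kWh/t × 2105.1 t/h = 8030.3 kW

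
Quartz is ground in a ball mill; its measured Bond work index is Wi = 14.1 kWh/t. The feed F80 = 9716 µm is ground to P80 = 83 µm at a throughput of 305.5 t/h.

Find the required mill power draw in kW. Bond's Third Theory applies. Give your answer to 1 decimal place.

P = 4291.1 kW

Bond:  W = 10 Wi (1/√P − 1/√F)
W = 10·14.1·(1/√83 − 1/√9716) = 10·14.1·(0.099619) = 14.0463 kWh/t
P = W·T = 14.0463·305.5 = 4291.1 kW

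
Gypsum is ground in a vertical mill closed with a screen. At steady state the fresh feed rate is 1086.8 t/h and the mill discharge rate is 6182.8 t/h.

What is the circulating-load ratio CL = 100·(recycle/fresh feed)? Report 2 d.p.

CL = 468.90 %

Steady state: M = F + R.
R = M − F = 6182.8 − 1086.8 = 5096.0 t/h
CL = 100·R/F = 100·5096.0/1086.8 = 468.90 %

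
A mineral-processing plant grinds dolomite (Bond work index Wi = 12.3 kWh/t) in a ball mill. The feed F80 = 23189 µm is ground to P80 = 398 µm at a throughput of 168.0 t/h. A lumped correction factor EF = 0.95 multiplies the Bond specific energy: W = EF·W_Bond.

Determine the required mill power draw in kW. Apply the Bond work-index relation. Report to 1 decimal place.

P = 855.1 kW

W_Bond = 10·Wi·(1/√P₈₀ − 1/√F₈₀)
W = 10·12.3·(1/√398 − 1/√23189) = 10·12.3·(0.043559) = 5.3577 kWh/t
W_actual = 0.95 × 5.3577 = 5.0898 kWh/t
P_mill = W·ṁ = 5.0898·168.0 = 855.1 kW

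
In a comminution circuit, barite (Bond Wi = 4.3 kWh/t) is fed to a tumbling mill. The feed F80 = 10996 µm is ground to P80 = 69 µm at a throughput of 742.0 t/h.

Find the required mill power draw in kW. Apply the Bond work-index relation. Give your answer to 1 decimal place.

P = 3536.8 kW

Bond: W = 10·Wi·(1/√P80 − 1/√F80)
W = 10·4.3·(1/√69 − 1/√10996) = 10·4.3·(0.110849) = 4.7665 kWh/t
P = W·T = 4.7665·742.0 = 3536.8 kW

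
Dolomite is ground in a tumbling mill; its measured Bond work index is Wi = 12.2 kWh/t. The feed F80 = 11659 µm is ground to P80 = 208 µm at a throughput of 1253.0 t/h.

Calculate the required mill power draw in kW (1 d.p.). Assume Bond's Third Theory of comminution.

W_Bond = 10·Wi·(1/√P₈₀ − 1/√F₈₀)
W = 10·12.2·(1/√208 − 1/√11659) = 10·12.2·(0.060076) = 7.3293 kWh/t
P_mill = W·ṁ = 7.3293·1253.0 = 9183.6 kW

P = 9183.6 kW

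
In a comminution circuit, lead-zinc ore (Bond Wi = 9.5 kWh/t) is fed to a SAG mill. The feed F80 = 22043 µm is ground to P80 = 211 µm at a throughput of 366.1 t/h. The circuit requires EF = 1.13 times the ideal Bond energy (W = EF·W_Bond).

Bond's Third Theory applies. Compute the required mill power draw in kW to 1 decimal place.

W = 10 Wi / √P80 − 10 Wi / √F80
W = 10·9.5·(1/√211 − 1/√22043) = 10·9.5·(0.062107) = 5.9002 kWh/t
With EF = 1.13: W = 5.9002·1.13 = 6.6672 kWh/t
P = W·T = 6.6672·366.1 = 2440.9 kW

P = 2440.9 kW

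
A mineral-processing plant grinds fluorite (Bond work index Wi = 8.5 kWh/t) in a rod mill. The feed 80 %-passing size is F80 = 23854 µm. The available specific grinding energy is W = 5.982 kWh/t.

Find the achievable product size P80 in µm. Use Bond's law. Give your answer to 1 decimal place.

Bond:  W = 10 Wi (1/√P − 1/√F)
P80^-0.5 = F80^-0.5 + W/(10 Wi)
  = 5.9820/(10·8.5) + 1/√23854 = 0.070376 + 0.006475 = 0.076851
P80 = (1/0.076851)² = 13.0122² = 169.32 µm

P80 = 169.3 µm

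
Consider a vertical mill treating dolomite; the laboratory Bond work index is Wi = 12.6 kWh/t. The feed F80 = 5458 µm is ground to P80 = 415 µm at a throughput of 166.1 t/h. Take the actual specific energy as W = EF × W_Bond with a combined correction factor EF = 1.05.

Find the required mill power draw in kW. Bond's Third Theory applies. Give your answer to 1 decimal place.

P = 781.3 kW

W_Bond = 10·Wi·(1/√P₈₀ − 1/√F₈₀)
W = 10·12.6·(1/√415 − 1/√5458) = 10·12.6·(0.035552) = 4.4796 kWh/t
With EF = 1.05: W = 4.4796·1.05 = 4.7036 kWh/t
Mill draw = 4.7036 × 166.1 = 781.3 kW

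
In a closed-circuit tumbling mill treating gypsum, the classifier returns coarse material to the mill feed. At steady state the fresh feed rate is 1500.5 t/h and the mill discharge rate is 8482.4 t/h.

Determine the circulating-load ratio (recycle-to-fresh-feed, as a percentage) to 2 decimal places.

CL = 465.30 %

Steady state: M = F + R.
R = M − F = 8482.4 − 1500.5 = 6981.9 t/h
CL = 100·R/F = 100·6981.9/1500.5 = 465.30 %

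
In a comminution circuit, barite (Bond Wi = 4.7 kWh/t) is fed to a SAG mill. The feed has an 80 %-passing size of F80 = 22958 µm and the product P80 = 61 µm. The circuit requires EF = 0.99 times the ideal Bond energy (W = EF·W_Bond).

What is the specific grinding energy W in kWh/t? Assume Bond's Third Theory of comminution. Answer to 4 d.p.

W = 10 Wi (P80^-0.5 − F80^-0.5)
1/√61 = 0.128037;  1/√22958 = 0.006600
W = 10·4.7·(0.128037 − 0.006600) = 5.7075 kWh/t
Apply correction: 5.7075 × 0.99 = 5.6505 kWh/t

W = 5.6505 kWh/t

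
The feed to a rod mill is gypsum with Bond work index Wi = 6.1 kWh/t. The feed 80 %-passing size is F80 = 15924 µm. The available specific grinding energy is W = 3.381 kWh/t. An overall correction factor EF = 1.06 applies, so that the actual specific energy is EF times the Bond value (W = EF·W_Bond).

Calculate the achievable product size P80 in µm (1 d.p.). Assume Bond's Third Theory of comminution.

W_Bond = 10·Wi·(1/√P₈₀ − 1/√F₈₀)
W_Bond = W / EF = 3.381 / 1.06 = 3.1896 kWh/t
⇒ 1/√P80 = W_Bond/(10·Wi) + 1/√F80
  = 3.1896/(10·6.1) + 1/√15924 = 0.052289 + 0.007925 = 0.060213
P80 = (1/0.060213)² = 16.6076² = 275.81 µm

P80 = 275.8 µm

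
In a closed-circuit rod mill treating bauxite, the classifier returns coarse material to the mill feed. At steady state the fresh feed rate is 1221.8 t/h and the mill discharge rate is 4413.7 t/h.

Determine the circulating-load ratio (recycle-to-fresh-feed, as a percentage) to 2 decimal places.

Mill node: discharge = fresh + recycle.
R = M − F = 4413.7 − 1221.8 = 3191.9 t/h
CL = 100·R/F = 100·3191.9/1221.8 = 261.25 %

CL = 261.25 %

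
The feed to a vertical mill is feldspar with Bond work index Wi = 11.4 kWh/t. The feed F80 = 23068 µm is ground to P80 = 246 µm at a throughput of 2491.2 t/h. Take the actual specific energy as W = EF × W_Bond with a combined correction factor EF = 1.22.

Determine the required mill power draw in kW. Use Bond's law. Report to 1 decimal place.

Bond: W = 10·Wi·(1/√P80 − 1/√F80)
W = 10·11.4·(1/√246 − 1/√23068) = 10·11.4·(0.057174) = 6.5178 kWh/t
Corrected W = EF·W_Bond = 1.22·6.5178 = 7.9517 kWh/t
P_mill = W·ṁ = 7.9517·2491.2 = 19809.3 kW

P = 19809.3 kW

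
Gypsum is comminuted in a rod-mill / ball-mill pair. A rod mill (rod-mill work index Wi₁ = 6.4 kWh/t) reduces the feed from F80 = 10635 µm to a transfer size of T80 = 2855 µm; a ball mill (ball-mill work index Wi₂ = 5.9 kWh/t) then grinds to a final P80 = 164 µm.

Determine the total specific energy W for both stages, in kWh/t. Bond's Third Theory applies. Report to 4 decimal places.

W = 10 Wi / √P80 − 10 Wi / √F80
Stage 1 (10635→2855 µm, Wi₁=6.4): W₁ = 10·6.4·(0.018715 − 0.009697) = 0.5772 kWh/t
Stage 2 (2855→164 µm, Wi₂=5.9): W₂ = 10·5.9·(0.078087 − 0.018715) = 3.5029 kWh/t
W = W₁ + W₂ = 0.5772 + 3.5029 = 4.0801 kWh/t

W = 4.0801 kWh/t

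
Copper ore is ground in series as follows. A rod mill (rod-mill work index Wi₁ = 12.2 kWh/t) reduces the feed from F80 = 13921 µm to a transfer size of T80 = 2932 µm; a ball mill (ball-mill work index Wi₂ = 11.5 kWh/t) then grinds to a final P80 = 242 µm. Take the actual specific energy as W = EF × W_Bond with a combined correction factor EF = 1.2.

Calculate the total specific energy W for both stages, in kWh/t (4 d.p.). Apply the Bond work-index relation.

Bond: W = 10·Wi·(1/√P80 − 1/√F80)
Stage 1 (13921→2932 µm, Wi₁=12.2): W₁ = 10·12.2·(0.018468 − 0.008475) = 1.2191 kWh/t
Stage 2 (2932→242 µm, Wi₂=11.5): W₂ = 10·11.5·(0.064282 − 0.018468) = 5.2687 kWh/t
W = W₁ + W₂ = 1.2191 + 5.2687 = 6.4877 kWh/t
With EF = 1.2: W = 6.4877·1.2 = 7.7853 kWh/t

W = 7.7853 kWh/t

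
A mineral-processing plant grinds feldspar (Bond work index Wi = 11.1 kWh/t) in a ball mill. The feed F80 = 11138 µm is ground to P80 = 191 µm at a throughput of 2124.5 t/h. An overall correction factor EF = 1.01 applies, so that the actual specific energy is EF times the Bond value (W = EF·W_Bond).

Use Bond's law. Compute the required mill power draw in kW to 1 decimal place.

P = 14977.1 kW

W = 10 Wi / √P80 − 10 Wi / √F80
W = 10·11.1·(1/√191 − 1/√11138) = 10·11.1·(0.062882) = 6.9799 kWh/t
Apply correction: 6.9799 × 1.01 = 7.0497 kWh/t
Mill draw = 7.0497 × 2124.5 = 14977.1 kW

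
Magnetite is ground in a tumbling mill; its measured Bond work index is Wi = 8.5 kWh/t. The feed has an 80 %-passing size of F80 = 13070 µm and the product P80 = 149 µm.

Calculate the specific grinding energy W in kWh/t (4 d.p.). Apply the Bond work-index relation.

W = 10 Wi / √P80 − 10 Wi / √F80
1/√149 = 0.081923;  1/√13070 = 0.008747
W = 10·8.5·(0.081923 − 0.008747) = 6.2200 kWh/t

W = 6.2200 kWh/t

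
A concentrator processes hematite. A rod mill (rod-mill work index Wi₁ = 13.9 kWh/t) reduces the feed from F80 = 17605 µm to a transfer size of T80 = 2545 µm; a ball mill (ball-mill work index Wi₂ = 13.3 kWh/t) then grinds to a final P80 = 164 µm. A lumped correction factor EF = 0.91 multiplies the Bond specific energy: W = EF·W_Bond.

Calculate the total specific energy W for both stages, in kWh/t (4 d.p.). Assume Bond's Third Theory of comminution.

W = 8.6058 kWh/t

W = 10 Wi (P80^-0.5 − F80^-0.5)
Stage 1 (17605→2545 µm, Wi₁=13.9): W₁ = 10·13.9·(0.019822 − 0.007537) = 1.7077 kWh/t
Stage 2 (2545→164 µm, Wi₂=13.3): W₂ = 10·13.3·(0.078087 − 0.019822) = 7.7492 kWh/t
W = W₁ + W₂ = 1.7077 + 7.7492 = 9.4569 kWh/t
Apply correction: 9.4569 × 0.91 = 8.6058 kWh/t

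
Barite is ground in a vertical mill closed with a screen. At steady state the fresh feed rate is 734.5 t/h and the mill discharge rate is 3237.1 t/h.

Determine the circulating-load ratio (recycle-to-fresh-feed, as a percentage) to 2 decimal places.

Mill node: discharge = fresh + recycle.
R = M − F = 3237.1 − 734.5 = 2502.6 t/h
CL = 100·R/F = 100·2502.6/734.5 = 340.72 %

CL = 340.72 %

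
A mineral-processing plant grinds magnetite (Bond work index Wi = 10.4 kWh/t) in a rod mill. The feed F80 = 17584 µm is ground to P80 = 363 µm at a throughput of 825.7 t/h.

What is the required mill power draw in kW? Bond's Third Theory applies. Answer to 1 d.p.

Bond: W = 10·Wi·(1/√P80 − 1/√F80)
W = 10·10.4·(1/√363 − 1/√17584) = 10·10.4·(0.044945) = 4.6743 kWh/t
P_mill = W·ṁ = 4.6743·825.7 = 3859.6 kW

P = 3859.6 kW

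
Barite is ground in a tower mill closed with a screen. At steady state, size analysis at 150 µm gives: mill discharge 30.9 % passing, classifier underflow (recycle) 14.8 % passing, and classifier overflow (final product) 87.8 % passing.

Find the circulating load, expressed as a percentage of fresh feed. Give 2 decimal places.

CL = 353.42 %

Balance %-passing 150 µm (r = R/F):
(1+r)·d = r·u + o ⇒ r = (o−d)/(d−u)
r = (87.8 − 30.9)/(30.9 − 14.8) = 56.9/16.1 = 3.5342
CL = 100·r = 353.42 %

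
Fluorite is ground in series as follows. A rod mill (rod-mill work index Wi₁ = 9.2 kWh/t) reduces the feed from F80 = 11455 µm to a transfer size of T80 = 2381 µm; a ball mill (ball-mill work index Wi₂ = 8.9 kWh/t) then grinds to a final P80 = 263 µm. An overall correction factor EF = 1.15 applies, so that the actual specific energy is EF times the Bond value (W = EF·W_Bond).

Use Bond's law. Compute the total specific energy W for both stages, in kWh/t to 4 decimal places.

Bond:  W = 10 Wi (1/√P − 1/√F)
Stage 1 (11455→2381 µm, Wi₁=9.2): W₁ = 10·9.2·(0.020494 − 0.009343) = 1.0258 kWh/t
Stage 2 (2381→263 µm, Wi₂=8.9): W₂ = 10·8.9·(0.061663 − 0.020494) = 3.6640 kWh/t
W = W₁ + W₂ = 1.0258 + 3.6640 = 4.6899 kWh/t
Apply correction: 4.6899 × 1.15 = 5.3933 kWh/t

W = 5.3933 kWh/t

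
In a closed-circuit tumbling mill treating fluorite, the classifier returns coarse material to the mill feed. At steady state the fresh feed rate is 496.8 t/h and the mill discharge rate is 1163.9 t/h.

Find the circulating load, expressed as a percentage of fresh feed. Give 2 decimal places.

M = F + R at steady state, so:
R = M − F = 1163.9 − 496.8 = 667.1 t/h
CL = 100·R/F = 100·667.1/496.8 = 134.28 %

CL = 134.28 %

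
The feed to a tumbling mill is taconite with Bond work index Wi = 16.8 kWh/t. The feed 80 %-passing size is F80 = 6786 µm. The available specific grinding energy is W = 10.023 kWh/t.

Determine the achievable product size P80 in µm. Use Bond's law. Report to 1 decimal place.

W = 10 Wi (P80^-0.5 − F80^-0.5)
P80^-0.5 = F80^-0.5 + W/(10 Wi)
  = 10.0230/(10·16.8) + 1/√6786 = 0.059661 + 0.012139 = 0.071800
P80 = (1/0.071800)² = 13.9276² = 193.98 µm

P80 = 194.0 µm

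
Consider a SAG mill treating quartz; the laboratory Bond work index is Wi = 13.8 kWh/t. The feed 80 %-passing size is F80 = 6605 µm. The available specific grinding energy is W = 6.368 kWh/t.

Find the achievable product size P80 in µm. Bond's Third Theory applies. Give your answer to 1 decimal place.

P80 = 292.7 µm

W = 10 Wi (P80^-0.5 − F80^-0.5)
P80^(−½) = W/(10 Wi) + F80^(−½)
  = 6.3680/(10·13.8) + 1/√6605 = 0.046145 + 0.012304 = 0.058449
P80 = (1/0.058449)² = 17.1088² = 292.71 µm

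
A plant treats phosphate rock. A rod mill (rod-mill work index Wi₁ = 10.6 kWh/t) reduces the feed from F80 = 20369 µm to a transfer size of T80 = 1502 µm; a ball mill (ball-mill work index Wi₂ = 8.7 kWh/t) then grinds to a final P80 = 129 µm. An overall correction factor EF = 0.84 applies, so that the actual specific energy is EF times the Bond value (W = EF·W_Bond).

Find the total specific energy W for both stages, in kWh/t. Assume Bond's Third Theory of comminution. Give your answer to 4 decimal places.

W = 6.2223 kWh/t

Bond: W = 10·Wi·(1/√P80 − 1/√F80)
Stage 1 (20369→1502 µm, Wi₁=10.6): W₁ = 10·10.6·(0.025803 − 0.007007) = 1.9924 kWh/t
Stage 2 (1502→129 µm, Wi₂=8.7): W₂ = 10·8.7·(0.088045 − 0.025803) = 5.4151 kWh/t
W = W₁ + W₂ = 1.9924 + 5.4151 = 7.4075 kWh/t
Corrected W = EF·W_Bond = 0.84·7.4075 = 6.2223 kWh/t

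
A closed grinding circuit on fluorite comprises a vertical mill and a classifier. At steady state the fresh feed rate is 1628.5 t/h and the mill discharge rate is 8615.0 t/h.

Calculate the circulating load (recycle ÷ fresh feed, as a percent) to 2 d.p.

Discharge = new feed + return, hence
R = M − F = 8615.0 − 1628.5 = 6986.5 t/h
CL = 100·R/F = 100·6986.5/1628.5 = 429.01 %

CL = 429.01 %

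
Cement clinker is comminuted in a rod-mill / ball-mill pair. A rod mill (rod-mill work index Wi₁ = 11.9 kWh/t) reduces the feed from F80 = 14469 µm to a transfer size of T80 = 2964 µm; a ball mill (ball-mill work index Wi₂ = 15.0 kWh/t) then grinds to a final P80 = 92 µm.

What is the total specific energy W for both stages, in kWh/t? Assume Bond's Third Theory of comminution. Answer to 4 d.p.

W = 10·Wi·(P80^(-½) − F80^(-½))
Stage 1 (14469→2964 µm, Wi₁=11.9): W₁ = 10·11.9·(0.018368 − 0.008313) = 1.1965 kWh/t
Stage 2 (2964→92 µm, Wi₂=15.0): W₂ = 10·15.0·(0.104257 − 0.018368) = 12.8834 kWh/t
W = W₁ + W₂ = 1.1965 + 12.8834 = 14.0799 kWh/t

W = 14.0799 kWh/t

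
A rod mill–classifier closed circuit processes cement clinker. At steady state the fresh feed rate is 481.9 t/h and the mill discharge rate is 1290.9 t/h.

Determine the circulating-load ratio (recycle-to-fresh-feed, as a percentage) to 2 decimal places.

Steady state: M = F + R.
R = M − F = 1290.9 − 481.9 = 809.0 t/h
CL = 100·R/F = 100·809.0/481.9 = 167.88 %

CL = 167.88 %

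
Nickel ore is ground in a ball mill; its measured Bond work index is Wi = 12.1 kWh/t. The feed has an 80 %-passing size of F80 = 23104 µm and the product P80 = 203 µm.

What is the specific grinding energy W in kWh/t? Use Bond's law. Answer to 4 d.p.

W = 10·Wi·[P80^(−½) − F80^(−½)]
1/√203 = 0.070186;  1/√23104 = 0.006579
W = 10·12.1·(0.070186 − 0.006579) = 7.6965 kWh/t

W = 7.6965 kWh/t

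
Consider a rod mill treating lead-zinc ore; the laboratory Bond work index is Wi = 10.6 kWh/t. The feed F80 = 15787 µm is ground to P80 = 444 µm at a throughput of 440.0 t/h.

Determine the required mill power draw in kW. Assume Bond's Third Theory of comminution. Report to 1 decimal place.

Bond: W = 10·Wi·(1/√P80 − 1/√F80)
W = 10·10.6·(1/√444 − 1/√15787) = 10·10.6·(0.039499) = 4.1869 kWh/t
P = W·T = 4.1869·440.0 = 1842.2 kW

P = 1842.2 kW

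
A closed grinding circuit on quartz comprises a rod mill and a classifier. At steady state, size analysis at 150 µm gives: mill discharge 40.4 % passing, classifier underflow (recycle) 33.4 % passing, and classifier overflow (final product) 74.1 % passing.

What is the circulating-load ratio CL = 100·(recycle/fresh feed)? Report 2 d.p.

Let r = R/F. Size balance at 150 µm:
r = (o − d)/(d − u)
r = (74.1 − 40.4)/(40.4 − 33.4) = 33.7/7.0 = 4.8143
CL = 100·r = 481.43 %

CL = 481.43 %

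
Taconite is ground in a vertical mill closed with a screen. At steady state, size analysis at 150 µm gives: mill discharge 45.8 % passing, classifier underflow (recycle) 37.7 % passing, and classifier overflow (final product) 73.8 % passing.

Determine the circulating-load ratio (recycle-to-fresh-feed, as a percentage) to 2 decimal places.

CL = 345.68 %

Classifier node, passing 150 µm:
r = (o − d)/(d − u)
r = (73.8 − 45.8)/(45.8 − 37.7) = 28.0/8.1 = 3.4568
CL = 100·r = 345.68 %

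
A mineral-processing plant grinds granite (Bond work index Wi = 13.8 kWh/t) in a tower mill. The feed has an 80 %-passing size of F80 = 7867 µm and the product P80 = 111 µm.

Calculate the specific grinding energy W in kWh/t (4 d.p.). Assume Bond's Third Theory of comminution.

W = 10·Wi·(P80^(-½) − F80^(-½))
1/√111 = 0.094916;  1/√7867 = 0.011274
W = 10·13.8·(0.094916 − 0.011274) = 11.5425 kWh/t

W = 11.5425 kWh/t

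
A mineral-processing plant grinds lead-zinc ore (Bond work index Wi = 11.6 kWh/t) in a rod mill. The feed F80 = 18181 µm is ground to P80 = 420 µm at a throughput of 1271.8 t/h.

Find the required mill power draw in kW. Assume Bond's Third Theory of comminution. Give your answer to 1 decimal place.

P = 6104.5 kW

W = 10 Wi / √P80 − 10 Wi / √F80
W = 10·11.6·(1/√420 − 1/√18181) = 10·11.6·(0.041379) = 4.7999 kWh/t
Power = W × throughput = 4.7999 kWh/t × 1271.8 t/h = 6104.5 kW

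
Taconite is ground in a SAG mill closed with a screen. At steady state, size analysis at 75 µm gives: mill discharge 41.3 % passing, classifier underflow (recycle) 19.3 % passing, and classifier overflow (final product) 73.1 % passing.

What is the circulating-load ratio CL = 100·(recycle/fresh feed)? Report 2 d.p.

Let r = R/F. Size balance at 75 µm:
d + r·d = r·u + o → r(d−u) = o−d
r = (73.1 − 41.3)/(41.3 − 19.3) = 31.8/22.0 = 1.4455
CL = 100·r = 144.55 %

CL = 144.55 %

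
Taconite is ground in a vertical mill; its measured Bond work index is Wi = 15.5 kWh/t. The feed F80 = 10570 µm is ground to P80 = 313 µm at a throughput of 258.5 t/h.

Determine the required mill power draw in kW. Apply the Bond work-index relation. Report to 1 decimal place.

W = 10·Wi·(P80^(-½) − F80^(-½))
W = 10·15.5·(1/√313 − 1/√10570) = 10·15.5·(0.046797) = 7.2535 kWh/t
Power = W × throughput = 7.2535 kWh/t × 258.5 t/h = 1875.0 kW

P = 1875.0 kW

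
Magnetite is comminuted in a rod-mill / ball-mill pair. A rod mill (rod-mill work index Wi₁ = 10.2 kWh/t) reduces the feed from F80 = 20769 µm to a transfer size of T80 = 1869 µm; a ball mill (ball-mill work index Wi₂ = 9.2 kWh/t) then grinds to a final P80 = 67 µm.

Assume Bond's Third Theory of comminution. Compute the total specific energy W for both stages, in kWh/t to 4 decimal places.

W = 10.7631 kWh/t

W = 10 Wi / √P80 − 10 Wi / √F80
Stage 1 (20769→1869 µm, Wi₁=10.2): W₁ = 10·10.2·(0.023131 − 0.006939) = 1.6516 kWh/t
Stage 2 (1869→67 µm, Wi₂=9.2): W₂ = 10·9.2·(0.122169 − 0.023131) = 9.1115 kWh/t
W = W₁ + W₂ = 1.6516 + 9.1115 = 10.7631 kWh/t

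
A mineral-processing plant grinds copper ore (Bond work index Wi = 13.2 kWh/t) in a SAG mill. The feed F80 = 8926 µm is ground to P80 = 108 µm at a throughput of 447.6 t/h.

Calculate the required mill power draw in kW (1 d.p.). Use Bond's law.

P = 5059.9 kW

W_Bond = 10·Wi·(1/√P₈₀ − 1/√F₈₀)
W = 10·13.2·(1/√108 − 1/√8926) = 10·13.2·(0.085641) = 11.3045 kWh/t
Mill draw = 11.3045 × 447.6 = 5059.9 kW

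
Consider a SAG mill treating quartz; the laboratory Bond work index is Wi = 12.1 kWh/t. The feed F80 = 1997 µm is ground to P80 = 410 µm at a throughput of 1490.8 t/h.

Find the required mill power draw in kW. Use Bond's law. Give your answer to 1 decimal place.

P = 4872.1 kW

W = 10·Wi·(P80^(-½) − F80^(-½))
W = 10·12.1·(1/√410 − 1/√1997) = 10·12.1·(0.027009) = 3.2681 kWh/t
P = W·T = 3.2681·1490.8 = 4872.1 kW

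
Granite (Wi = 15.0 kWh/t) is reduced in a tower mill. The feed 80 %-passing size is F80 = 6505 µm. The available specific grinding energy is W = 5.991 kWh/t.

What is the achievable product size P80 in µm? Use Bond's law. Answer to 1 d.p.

P80 = 365.1 µm

W = 10·Wi·[P80^(−½) − F80^(−½)]
P80^(−½) = W/(10 Wi) + F80^(−½)
  = 5.9910/(10·15.0) + 1/√6505 = 0.039940 + 0.012399 = 0.052339
P80 = (1/0.052339)² = 19.1063² = 365.05 µm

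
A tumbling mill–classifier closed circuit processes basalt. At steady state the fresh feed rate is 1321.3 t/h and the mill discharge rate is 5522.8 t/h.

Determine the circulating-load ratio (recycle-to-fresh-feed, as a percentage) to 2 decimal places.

CL = 317.98 %

M = F + R at steady state, so:
R = M − F = 5522.8 − 1321.3 = 4201.5 t/h
CL = 100·R/F = 100·4201.5/1321.3 = 317.98 %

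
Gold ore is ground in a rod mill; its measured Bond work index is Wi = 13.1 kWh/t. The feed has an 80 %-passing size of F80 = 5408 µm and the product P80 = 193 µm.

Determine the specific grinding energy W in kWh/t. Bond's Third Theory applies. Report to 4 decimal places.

W = 10·Wi·(P80^(-½) − F80^(-½))
1/√193 = 0.071982;  1/√5408 = 0.013598
W = 10·13.1·(0.071982 − 0.013598) = 7.6482 kWh/t

W = 7.6482 kWh/t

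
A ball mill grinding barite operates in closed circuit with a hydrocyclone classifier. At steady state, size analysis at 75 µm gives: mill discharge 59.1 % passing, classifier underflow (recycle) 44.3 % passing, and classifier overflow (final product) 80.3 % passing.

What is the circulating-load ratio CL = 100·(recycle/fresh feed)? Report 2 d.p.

CL = 143.24 %

Mass balance on the −75 µm fraction:
r = (o − d)/(d − u)
r = (80.3 − 59.1)/(59.1 − 44.3) = 21.2/14.8 = 1.4324
CL = 100·r = 143.24 %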